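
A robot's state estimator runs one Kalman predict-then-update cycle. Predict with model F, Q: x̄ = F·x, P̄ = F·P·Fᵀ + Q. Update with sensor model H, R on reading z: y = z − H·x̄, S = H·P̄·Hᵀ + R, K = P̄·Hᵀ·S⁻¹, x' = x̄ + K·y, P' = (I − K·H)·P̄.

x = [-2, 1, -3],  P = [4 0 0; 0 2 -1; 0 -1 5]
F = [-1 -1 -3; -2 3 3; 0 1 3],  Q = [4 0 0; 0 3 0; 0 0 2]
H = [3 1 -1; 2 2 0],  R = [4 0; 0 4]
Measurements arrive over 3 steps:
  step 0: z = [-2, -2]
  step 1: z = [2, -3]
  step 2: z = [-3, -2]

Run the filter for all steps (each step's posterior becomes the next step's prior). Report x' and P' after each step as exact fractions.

step 0: x' = [-11637/19847, -6786/19847, -6703/19847], P' = [20767/19847 -25128/19847 10925/19847; -25128/19847 48802/19847 -690/19847; 10925/19847 -690/19847 57789/19847]
step 1: x' = [91952751/80457304, -1249075223/482743824, -189328455/160914608], P' = [20884883/20114326 -51936121/40228652 19301189/40228652; -51936121/40228652 607125217/241371912 -2424207/80457304; 19301189/40228652 -2424207/80457304 213104739/80457304]
step 2: x' = [-640837119157/1366066203356, -2155016383383/2732132406712, 1410090148651/2732132406712], P' = [354877436854/341516550839 -441408130263/341516550839 164020211507/341516550839; -441408130263/341516550839 1719737162683/683033101678 -21908305375/683033101678; 164020211507/341516550839 -21908305375/683033101678 1804507094187/683033101678]

step 0: x̄ = F·x = [10, -2, -8]
step 0: P̄ = F·P·Fᵀ + Q = [49 -31 -41; -31 64 39; -41 39 43]
step 0: y = z − H·x̄ = [-38, -18]
step 0: S = H·P̄·Hᵀ + R = [534 178; 178 208]
step 0: K = P̄·Hᵀ·S⁻¹ = [6562/19847 -49/446; -6473/19847 133/223; -6426/19847 115/446]
step 0: x' = x̄ + K·y = [-11637/19847, -6786/19847, -6703/19847]
step 0: P' = (I − K·H)·P̄ = [20767/19847 -25128/19847 10925/19847; -25128/19847 48802/19847 -690/19847; 10925/19847 -690/19847 57789/19847]
step 1: x̄ = F·x = [38532/19847, -17193/19847, -26895/19847]
step 1: P̄ = F·P·Fᵀ + Q = [680212/19847 -558790/19847 -572410/19847; -558790/19847 1259944/19847 642933/19847; -572410/19847 642933/19847 604457/19847]
step 1: y = z − H·x̄ = [-85604/19847, -102219/19847]
step 1: S = H·P̄·Hᵀ + R = [6861551/19847 1989794/19847; 1989794/19847 3369692/19847]
step 1: K = P̄·Hᵀ·S⁻¹ = [13517997/40228652 -10166355/80457304; -80113085/241371912 295508491/482743824; -24930453/80457304 36178171/160914608]
step 1: x' = x̄ + K·y = [91952751/80457304, -1249075223/482743824, -189328455/160914608]
step 1: P' = (I − K·H)·P̄ = [20884883/20114326 -51936121/40228652 19301189/40228652; -51936121/40228652 607125217/241371912 -2424207/80457304; 19301189/40228652 -2424207/80457304 213104739/80457304]
step 2: x̄ = F·x = [600328703/120685956, -273108949/20114326, -1476515659/241371912]
step 2: P̄ = F·P·Fᵀ + Q = [950629130/30171489 -263652368/10057163 -794140265/30171489; -263652368/10057163 631806373/10057163 309013450/10057163; -794140265/30171489 309013450/10057163 1700015317/60342978]
step 2: y = z − H·x̄ = [-2525296225/241371912, 917639035/60342978]
step 2: S = H·P̄·Hᵀ + R = [19173586339/60342978 2901156016/30171489; 2901156016/30171489 5177222120/30171489]
step 2: K = P̄·Hᵀ·S⁻¹ = [114800992198/341516550839 -86530693409/683033101678; -113350414190/341516550839 836920902157/1366066203356; -105286766315/341516550839 306132117639/1366066203356]
step 2: x' = x̄ + K·y = [-640837119157/1366066203356, -2155016383383/2732132406712, 1410090148651/2732132406712]
step 2: P' = (I − K·H)·P̄ = [354877436854/341516550839 -441408130263/341516550839 164020211507/341516550839; -441408130263/341516550839 1719737162683/683033101678 -21908305375/683033101678; 164020211507/341516550839 -21908305375/683033101678 1804507094187/683033101678]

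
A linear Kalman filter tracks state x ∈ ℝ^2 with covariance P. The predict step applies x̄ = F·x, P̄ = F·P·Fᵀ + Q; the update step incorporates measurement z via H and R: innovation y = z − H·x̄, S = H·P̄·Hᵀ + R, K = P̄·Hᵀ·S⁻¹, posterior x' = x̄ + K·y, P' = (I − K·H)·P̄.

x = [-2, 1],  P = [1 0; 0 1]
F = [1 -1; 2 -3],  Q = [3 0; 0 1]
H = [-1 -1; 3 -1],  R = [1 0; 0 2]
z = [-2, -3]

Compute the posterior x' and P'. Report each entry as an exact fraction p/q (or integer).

x̄ = F·x = [-3, -7]
P̄ = F·P·Fᵀ + Q = [5 5; 5 14]
y = z − H·x̄ = [-12, -1]
S = H·P̄·Hᵀ + R = [30 -11; -11 31]
K = P̄·Hᵀ·S⁻¹ = [-200/809 190/809; -578/809 -179/809]
x' = x̄ + K·y = [-217/809, 1452/809]
P' = (I − K·H)·P̄ = [145/809 55/809; 55/809 523/809]

x' = [-217/809, 1452/809]
P' = [145/809 55/809; 55/809 523/809]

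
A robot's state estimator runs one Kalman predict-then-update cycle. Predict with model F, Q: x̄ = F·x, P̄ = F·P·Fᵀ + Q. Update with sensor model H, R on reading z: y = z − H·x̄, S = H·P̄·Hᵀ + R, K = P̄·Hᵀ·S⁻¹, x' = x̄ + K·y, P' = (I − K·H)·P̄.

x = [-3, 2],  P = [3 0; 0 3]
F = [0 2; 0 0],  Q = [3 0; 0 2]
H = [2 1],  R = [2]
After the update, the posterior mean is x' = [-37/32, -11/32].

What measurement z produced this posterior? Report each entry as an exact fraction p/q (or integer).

x̄ = F·x = [4, 0]
P̄ = F·P·Fᵀ + Q = [15 0; 0 2]
S = H·P̄·Hᵀ + R = [64]
K = P̄·Hᵀ·S⁻¹ = [15/32; 1/32]
x' − x̄ = [-165/32, -11/32] = K·y
y = (KᵀK)⁻¹·Kᵀ·(x' − x̄) = [-11]
z = y + H·x̄ = [-11] + [8] = [-3]

z = [-3]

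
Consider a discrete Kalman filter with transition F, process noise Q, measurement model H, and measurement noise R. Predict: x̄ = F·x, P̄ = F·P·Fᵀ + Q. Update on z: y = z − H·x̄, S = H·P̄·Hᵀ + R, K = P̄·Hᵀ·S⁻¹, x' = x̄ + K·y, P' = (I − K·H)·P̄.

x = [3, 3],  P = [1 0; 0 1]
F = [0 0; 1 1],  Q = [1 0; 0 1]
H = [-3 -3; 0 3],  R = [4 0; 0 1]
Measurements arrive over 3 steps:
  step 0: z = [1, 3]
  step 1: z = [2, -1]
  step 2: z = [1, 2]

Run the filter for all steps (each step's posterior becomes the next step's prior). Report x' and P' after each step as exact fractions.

step 0: x̄ = F·x = [0, 6]
step 0: P̄ = F·P·Fᵀ + Q = [1 0; 0 3]
step 0: y = z − H·x̄ = [19, -15]
step 0: S = H·P̄·Hᵀ + R = [40 -27; -27 28]
step 0: K = P̄·Hᵀ·S⁻¹ = [-84/391 -81/391; -9/391 117/391]
step 0: x' = x̄ + K·y = [-381/391, 420/391]
step 0: P' = (I − K·H)·P̄ = [139/391 -27/391; -27/391 39/391]
step 1: x̄ = F·x = [0, 39/391]
step 1: P̄ = F·P·Fᵀ + Q = [1 0; 0 515/391]
step 1: y = z − H·x̄ = [899/391, -508/391]
step 1: S = H·P̄·Hᵀ + R = [9718/391 -4635/391; -4635/391 5026/391]
step 1: K = P̄·Hᵀ·S⁻¹ = [-15078/69973 -13905/69973; -1545/69973 20085/69973]
step 1: x' = x̄ + K·y = [-16602/69973, -22668/69973]
step 1: P' = (I − K·H)·P̄ = [24739/69973 -4635/69973; -4635/69973 6695/69973]
step 2: x̄ = F·x = [0, -39270/69973]
step 2: P̄ = F·P·Fᵀ + Q = [1 0; 0 92137/69973]
step 2: y = z − H·x̄ = [-47837/69973, 257756/69973]
step 2: S = H·P̄·Hᵀ + R = [1738882/69973 -829233/69973; -829233/69973 899206/69973]
step 2: K = P̄·Hᵀ·S⁻¹ = [-2697618/12518911 -2487699/12518911; -276411/12518911 3593343/12518911]
step 2: x' = x̄ + K·y = [-7319586/12518911, 6399765/12518911]
step 2: P' = (I − K·H)·P̄ = [4426057/12518911 -829233/12518911; -829233/12518911 1197781/12518911]

step 0: x' = [-381/391, 420/391], P' = [139/391 -27/391; -27/391 39/391]
step 1: x' = [-16602/69973, -22668/69973], P' = [24739/69973 -4635/69973; -4635/69973 6695/69973]
step 2: x' = [-7319586/12518911, 6399765/12518911], P' = [4426057/12518911 -829233/12518911; -829233/12518911 1197781/12518911]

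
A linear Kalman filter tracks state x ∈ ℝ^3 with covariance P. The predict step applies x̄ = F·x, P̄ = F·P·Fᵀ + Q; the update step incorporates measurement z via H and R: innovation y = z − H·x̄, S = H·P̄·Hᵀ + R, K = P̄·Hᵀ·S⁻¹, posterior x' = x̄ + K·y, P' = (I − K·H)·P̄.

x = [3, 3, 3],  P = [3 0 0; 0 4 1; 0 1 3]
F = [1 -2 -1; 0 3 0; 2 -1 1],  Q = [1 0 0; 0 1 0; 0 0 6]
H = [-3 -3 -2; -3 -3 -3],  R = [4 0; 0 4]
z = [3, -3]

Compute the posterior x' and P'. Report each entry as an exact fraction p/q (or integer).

x' = [-9586/1371, 2041/457, 4354/1371]
P' = [96851/4113 -34457/1371 7960/4113; -34457/1371 13551/457 -7228/1371; 7960/4113 -7228/1371 16856/4113]

x̄ = F·x = [-6, 9, 6]
P̄ = F·P·Fᵀ + Q = [27 -27 10; -27 37 -9; 10 -9 23]
y = z − H·x̄ = [24, 24]
S = H·P̄·Hᵀ + R = [198 243; 243 319]
K = P̄·Hᵀ·S⁻¹ = [910/4113 -120/457; -1033/1371 258/457; 1865/4113 -261/457]
x' = x̄ + K·y = [-9586/1371, 2041/457, 4354/1371]
P' = (I − K·H)·P̄ = [96851/4113 -34457/1371 7960/4113; -34457/1371 13551/457 -7228/1371; 7960/4113 -7228/1371 16856/4113]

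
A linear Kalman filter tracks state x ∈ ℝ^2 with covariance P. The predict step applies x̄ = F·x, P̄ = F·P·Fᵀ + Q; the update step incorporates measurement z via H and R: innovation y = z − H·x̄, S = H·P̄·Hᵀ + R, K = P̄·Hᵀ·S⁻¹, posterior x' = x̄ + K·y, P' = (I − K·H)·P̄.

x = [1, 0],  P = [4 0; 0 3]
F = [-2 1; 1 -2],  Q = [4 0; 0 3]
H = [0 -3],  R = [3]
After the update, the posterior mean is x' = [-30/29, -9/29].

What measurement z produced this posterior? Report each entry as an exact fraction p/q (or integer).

z = [1]

x̄ = F·x = [-2, 1]
P̄ = F·P·Fᵀ + Q = [23 -14; -14 19]
S = H·P̄·Hᵀ + R = [174]
K = P̄·Hᵀ·S⁻¹ = [7/29; -19/58]
x' − x̄ = [28/29, -38/29] = K·y
y = (KᵀK)⁻¹·Kᵀ·(x' − x̄) = [4]
z = y + H·x̄ = [4] + [-3] = [1]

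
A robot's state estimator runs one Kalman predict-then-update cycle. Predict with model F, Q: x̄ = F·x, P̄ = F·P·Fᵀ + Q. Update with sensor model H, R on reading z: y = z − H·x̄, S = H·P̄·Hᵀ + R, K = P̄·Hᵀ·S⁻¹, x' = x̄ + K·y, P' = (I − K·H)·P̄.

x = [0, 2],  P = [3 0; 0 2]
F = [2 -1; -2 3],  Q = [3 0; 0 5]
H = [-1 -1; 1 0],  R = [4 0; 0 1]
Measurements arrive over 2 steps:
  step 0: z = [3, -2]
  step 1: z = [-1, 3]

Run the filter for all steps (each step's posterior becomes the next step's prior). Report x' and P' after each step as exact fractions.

step 0: x' = [-711/359, 138/359], P' = [339/359 -343/359; -343/359 1495/359]
step 1: x' = [320010/132113, -289649/132113], P' = [121825/132113 -134965/132113; -134965/132113 586013/132113]

step 0: x̄ = F·x = [-2, 6]
step 0: P̄ = F·P·Fᵀ + Q = [17 -18; -18 35]
step 0: y = z − H·x̄ = [7, 0]
step 0: S = H·P̄·Hᵀ + R = [20 1; 1 18]
step 0: K = P̄·Hᵀ·S⁻¹ = [1/359 339/359; -288/359 -343/359]
step 0: x' = x̄ + K·y = [-711/359, 138/359]
step 0: P' = (I − K·H)·P̄ = [339/359 -343/359; -343/359 1495/359]
step 1: x̄ = F·x = [-1560/359, 1836/359]
step 1: P̄ = F·P·Fᵀ + Q = [5300/359 -8585/359; -8585/359 20722/359]
step 1: y = z − H·x̄ = [-83/359, 2637/359]
step 1: S = H·P̄·Hᵀ + R = [10288/359 3285/359; 3285/359 5659/359]
step 1: K = P̄·Hᵀ·S⁻¹ = [3285/132113 121825/132113; -112762/132113 -134965/132113]
step 1: x' = x̄ + K·y = [320010/132113, -289649/132113]
step 1: P' = (I − K·H)·P̄ = [121825/132113 -134965/132113; -134965/132113 586013/132113]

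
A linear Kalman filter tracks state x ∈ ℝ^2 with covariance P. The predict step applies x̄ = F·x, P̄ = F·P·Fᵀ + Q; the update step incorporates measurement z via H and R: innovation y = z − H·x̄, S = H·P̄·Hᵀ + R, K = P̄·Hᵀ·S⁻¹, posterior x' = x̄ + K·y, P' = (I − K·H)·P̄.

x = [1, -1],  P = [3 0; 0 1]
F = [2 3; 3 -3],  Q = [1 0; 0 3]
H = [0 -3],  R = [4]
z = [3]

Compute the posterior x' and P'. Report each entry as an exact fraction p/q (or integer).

x̄ = F·x = [-1, 6]
P̄ = F·P·Fᵀ + Q = [22 9; 9 39]
y = z − H·x̄ = [21]
S = H·P̄·Hᵀ + R = [355]
K = P̄·Hᵀ·S⁻¹ = [-27/355; -117/355]
x' = x̄ + K·y = [-922/355, -327/355]
P' = (I − K·H)·P̄ = [7081/355 36/355; 36/355 156/355]

x' = [-922/355, -327/355]
P' = [7081/355 36/355; 36/355 156/355]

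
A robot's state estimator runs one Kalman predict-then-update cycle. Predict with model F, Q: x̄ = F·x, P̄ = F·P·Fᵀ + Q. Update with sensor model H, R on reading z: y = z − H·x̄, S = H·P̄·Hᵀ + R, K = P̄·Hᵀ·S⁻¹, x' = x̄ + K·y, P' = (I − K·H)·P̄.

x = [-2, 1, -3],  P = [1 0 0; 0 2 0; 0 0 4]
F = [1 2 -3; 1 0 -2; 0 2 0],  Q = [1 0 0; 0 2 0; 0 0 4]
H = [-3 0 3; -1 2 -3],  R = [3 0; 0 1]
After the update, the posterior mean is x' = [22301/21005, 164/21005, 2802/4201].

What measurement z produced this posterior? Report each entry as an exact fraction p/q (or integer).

x̄ = F·x = [9, 4, 2]
P̄ = F·P·Fᵀ + Q = [46 25 8; 25 19 0; 8 0 12]
S = H·P̄·Hᵀ + R = [381 -72; -72 179]
K = P̄·Hᵀ·S⁻¹ = [-7282/21005 -5276/21005; -4163/21005 -149/21005; -68/4201 -1060/4201]
x' − x̄ = [-166744/21005, -83856/21005, -5600/4201] = K·y
y = (KᵀK)⁻¹·Kᵀ·(x' − x̄) = [20, 4]
z = y + H·x̄ = [20, 4] + [-21, -7] = [-1, -3]

z = [-1, -3]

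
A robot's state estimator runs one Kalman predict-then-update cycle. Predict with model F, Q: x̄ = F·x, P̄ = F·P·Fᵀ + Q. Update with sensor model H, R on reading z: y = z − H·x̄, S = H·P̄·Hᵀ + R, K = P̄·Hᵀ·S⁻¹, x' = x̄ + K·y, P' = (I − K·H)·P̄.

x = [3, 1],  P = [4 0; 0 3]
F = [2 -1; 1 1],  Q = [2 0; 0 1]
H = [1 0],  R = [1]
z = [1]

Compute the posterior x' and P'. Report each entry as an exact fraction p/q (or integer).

x̄ = F·x = [5, 4]
P̄ = F·P·Fᵀ + Q = [21 5; 5 8]
y = z − H·x̄ = [-4]
S = H·P̄·Hᵀ + R = [22]
K = P̄·Hᵀ·S⁻¹ = [21/22; 5/22]
x' = x̄ + K·y = [13/11, 34/11]
P' = (I − K·H)·P̄ = [21/22 5/22; 5/22 151/22]

x' = [13/11, 34/11]
P' = [21/22 5/22; 5/22 151/22]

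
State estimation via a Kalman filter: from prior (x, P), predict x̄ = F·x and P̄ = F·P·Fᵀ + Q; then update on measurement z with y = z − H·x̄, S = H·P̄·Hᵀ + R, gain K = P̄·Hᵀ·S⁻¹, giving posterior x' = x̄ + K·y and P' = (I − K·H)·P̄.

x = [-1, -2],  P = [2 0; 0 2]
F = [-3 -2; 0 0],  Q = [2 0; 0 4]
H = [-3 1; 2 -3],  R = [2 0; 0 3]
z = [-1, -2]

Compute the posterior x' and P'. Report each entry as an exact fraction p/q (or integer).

x̄ = F·x = [7, 0]
P̄ = F·P·Fᵀ + Q = [28 0; 0 4]
y = z − H·x̄ = [20, -16]
S = H·P̄·Hᵀ + R = [258 -180; -180 151]
K = P̄·Hᵀ·S⁻¹ = [-434/1093 -112/1093; -778/3279 -396/1093]
x' = x̄ + K·y = [763/1093, 3448/3279]
P' = (I − K·H)·P̄ = [420/1093 392/1093; 392/1093 1972/3279]

x' = [763/1093, 3448/3279]
P' = [420/1093 392/1093; 392/1093 1972/3279]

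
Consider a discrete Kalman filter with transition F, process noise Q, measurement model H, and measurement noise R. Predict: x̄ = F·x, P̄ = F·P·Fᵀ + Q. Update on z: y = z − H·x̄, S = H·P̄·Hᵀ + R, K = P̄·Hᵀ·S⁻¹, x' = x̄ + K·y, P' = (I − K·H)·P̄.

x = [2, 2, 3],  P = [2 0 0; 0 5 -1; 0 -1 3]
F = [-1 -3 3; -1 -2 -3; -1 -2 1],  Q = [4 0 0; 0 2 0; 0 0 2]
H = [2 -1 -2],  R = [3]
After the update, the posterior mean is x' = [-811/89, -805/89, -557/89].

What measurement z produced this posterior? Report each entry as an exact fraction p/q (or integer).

x̄ = F·x = [1, -15, -3]
P̄ = F·P·Fᵀ + Q = [96 2 50; 2 39 9; 50 9 31]
S = H·P̄·Hᵀ + R = [178]
K = P̄·Hᵀ·S⁻¹ = [45/89; -53/178; 29/178]
x' − x̄ = [-900/89, 530/89, -290/89] = K·y
y = (KᵀK)⁻¹·Kᵀ·(x' − x̄) = [-20]
z = y + H·x̄ = [-20] + [23] = [3]

z = [3]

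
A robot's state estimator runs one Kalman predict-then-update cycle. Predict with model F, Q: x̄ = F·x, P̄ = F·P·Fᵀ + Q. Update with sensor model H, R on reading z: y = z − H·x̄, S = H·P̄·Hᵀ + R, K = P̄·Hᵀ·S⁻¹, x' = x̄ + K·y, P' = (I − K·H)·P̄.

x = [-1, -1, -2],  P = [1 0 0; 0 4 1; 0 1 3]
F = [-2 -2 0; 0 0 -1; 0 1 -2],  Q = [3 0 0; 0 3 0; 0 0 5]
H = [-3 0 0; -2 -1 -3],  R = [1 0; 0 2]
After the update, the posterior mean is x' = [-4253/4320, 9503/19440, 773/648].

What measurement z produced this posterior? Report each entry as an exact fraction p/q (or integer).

x̄ = F·x = [4, 2, 3]
P̄ = F·P·Fᵀ + Q = [23 2 -4; 2 6 5; -4 5 17]
S = H·P̄·Hᵀ + R = [208 108; 108 243]
K = P̄·Hᵀ·S⁻¹ = [-53/160 -1/1080; 23/720 -569/4860; 5/24 -47/162]
x' − x̄ = [-21533/4320, -29377/19440, -1171/648] = K·y
y = (KᵀK)⁻¹·Kᵀ·(x' − x̄) = [15, 17]
z = y + H·x̄ = [15, 17] + [-12, -19] = [3, -2]

z = [3, -2]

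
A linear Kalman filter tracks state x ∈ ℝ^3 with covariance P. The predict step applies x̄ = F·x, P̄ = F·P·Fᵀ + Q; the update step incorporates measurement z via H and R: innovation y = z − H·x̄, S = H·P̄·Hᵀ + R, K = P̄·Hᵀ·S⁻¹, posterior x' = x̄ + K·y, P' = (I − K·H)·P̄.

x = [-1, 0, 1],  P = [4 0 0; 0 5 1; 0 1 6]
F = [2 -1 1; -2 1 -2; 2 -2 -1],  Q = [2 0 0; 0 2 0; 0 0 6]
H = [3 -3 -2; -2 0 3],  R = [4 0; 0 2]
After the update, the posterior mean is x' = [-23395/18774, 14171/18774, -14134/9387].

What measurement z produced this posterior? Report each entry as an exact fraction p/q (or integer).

x̄ = F·x = [-1, 0, -3]
P̄ = F·P·Fᵀ + Q = [27 -30 19; -30 43 -11; 19 -11 52]
S = H·P̄·Hᵀ + R = [1022 -308; -308 350]
K = P̄·Hᵀ·S⁻¹ = [3391/18774 3145/18774; -4331/18774 -2363/18774; 1123/9387 4153/9387]
x' − x̄ = [-4621/18774, 14171/18774, 14027/9387] = K·y
y = (KᵀK)⁻¹·Kᵀ·(x' − x̄) = [-6, 5]
z = y + H·x̄ = [-6, 5] + [3, -7] = [-3, -2]

z = [-3, -2]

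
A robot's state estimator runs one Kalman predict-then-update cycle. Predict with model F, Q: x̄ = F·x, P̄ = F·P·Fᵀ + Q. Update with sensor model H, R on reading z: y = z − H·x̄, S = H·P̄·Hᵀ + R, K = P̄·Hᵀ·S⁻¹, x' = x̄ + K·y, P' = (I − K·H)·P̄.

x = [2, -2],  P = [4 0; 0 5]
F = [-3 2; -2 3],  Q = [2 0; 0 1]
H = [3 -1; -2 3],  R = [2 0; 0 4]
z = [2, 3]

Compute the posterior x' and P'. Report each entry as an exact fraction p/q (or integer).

x̄ = F·x = [-10, -10]
P̄ = F·P·Fᵀ + Q = [58 54; 54 62]
y = z − H·x̄ = [22, 13]
S = H·P̄·Hᵀ + R = [262 60; 60 146]
K = P̄·Hᵀ·S⁻¹ = [3690/8663 1213/8663; 2480/8663 3609/8663]
x' = x̄ + K·y = [10319/8663, 14847/8663]
P' = (I − K·H)·P̄ = [3856/8663 4188/8663; 4188/8663 7604/8663]

x' = [10319/8663, 14847/8663]
P' = [3856/8663 4188/8663; 4188/8663 7604/8663]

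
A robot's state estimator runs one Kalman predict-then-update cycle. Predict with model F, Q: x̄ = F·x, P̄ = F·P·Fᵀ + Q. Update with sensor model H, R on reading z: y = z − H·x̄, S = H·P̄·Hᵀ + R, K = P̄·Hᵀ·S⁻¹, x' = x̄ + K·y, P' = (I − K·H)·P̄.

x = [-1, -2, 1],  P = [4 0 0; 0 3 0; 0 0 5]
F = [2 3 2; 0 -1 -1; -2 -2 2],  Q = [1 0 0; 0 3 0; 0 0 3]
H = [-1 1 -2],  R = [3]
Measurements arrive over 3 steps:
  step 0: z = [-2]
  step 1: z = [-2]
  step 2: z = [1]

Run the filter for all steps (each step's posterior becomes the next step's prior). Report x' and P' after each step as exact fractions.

step 0: x' = [-59/8, 39/20, 57/10], P' = [2979/56 -323/28 -449/14; -323/28 409/70 297/35; -449/14 297/35 727/35]
step 1: x' = [709535/300662, -62757/150331, -52903/150331], P' = [8459202/150331 -2029580/150331 -5243791/150331; -2029580/150331 910937/150331 1439282/150331; -5243791/150331 1439282/150331 3438339/150331]
step 2: x' = [1000086183/351997856, -16516195/175998928, -346976251/175998928], P' = [16038365533/351997856 -1923330145/175998928 -4967945385/175998928; -1923330145/175998928 479087501/87999464 701948381/87999464; -4967945385/175998928 701948381/87999464 1648833853/87999464]

step 0: x̄ = F·x = [-6, 1, 8]
step 0: P̄ = F·P·Fᵀ + Q = [64 -19 -14; -19 11 -4; -14 -4 51]
step 0: y = z − H·x̄ = [7]
step 0: S = H·P̄·Hᵀ + R = [280]
step 0: K = P̄·Hᵀ·S⁻¹ = [-11/56; 19/140; -23/70]
step 0: x' = x̄ + K·y = [-59/8, 39/20, 57/10]
step 0: P' = (I − K·H)·P̄ = [2979/56 -323/28 -449/14; -323/28 409/70 297/35; -449/14 297/35 727/35]
step 1: x̄ = F·x = [5/2, -153/20, 89/4]
step 1: P̄ = F·P·Fᵀ + Q = [394/7 -100/7 -227/7; -100/7 3261/70 -1639/14; -227/7 -1639/14 5861/14]
step 1: y = z − H·x̄ = [1053/20]
step 1: S = H·P̄·Hᵀ + R = [150331/70]
step 1: K = P̄·Hᵀ·S⁻¹ = [-400/150331; 20651/150331; -64535/150331]
step 1: x' = x̄ + K·y = [709535/300662, -62757/150331, -52903/150331]
step 1: P' = (I − K·H)·P̄ = [8459202/150331 -2029580/150331 -5243791/150331; -2029580/150331 910937/150331 1439282/150331; -5243791/150331 1439282/150331 3438339/150331]
step 2: x̄ = F·x = [415458/150331, 115660/150331, -689827/150331]
step 2: P̄ = F·P·Fᵀ + Q = [6905024/150331 -2259157/150331 -2374710/150331; -2259157/150331 7678833/150331 -19601546/150331; -2374710/150331 -19601546/150331 65884337/150331]
step 2: y = z − H·x̄ = [-929525/150331]
step 2: S = H·P̄·Hᵀ + R = [351997856/150331]
step 2: K = P̄·Hᵀ·S⁻¹ = [-4414761/351997856; 24570541/175998928; -74497755/175998928]
step 2: x' = x̄ + K·y = [1000086183/351997856, -16516195/175998928, -346976251/175998928]
step 2: P' = (I − K·H)·P̄ = [16038365533/351997856 -1923330145/175998928 -4967945385/175998928; -1923330145/175998928 479087501/87999464 701948381/87999464; -4967945385/175998928 701948381/87999464 1648833853/87999464]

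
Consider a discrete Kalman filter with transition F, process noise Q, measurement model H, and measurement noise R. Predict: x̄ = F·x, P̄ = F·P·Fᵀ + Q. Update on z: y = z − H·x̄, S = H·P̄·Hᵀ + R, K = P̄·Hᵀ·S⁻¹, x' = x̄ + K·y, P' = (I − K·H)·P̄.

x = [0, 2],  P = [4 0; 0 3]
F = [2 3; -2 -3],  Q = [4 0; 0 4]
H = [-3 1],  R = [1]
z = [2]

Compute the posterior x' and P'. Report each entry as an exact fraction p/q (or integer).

x' = [-410/729, 202/729]
P' = [407/729 1037/729; 1037/729 3287/729]

x̄ = F·x = [6, -6]
P̄ = F·P·Fᵀ + Q = [47 -43; -43 47]
y = z − H·x̄ = [26]
S = H·P̄·Hᵀ + R = [729]
K = P̄·Hᵀ·S⁻¹ = [-184/729; 176/729]
x' = x̄ + K·y = [-410/729, 202/729]
P' = (I − K·H)·P̄ = [407/729 1037/729; 1037/729 3287/729]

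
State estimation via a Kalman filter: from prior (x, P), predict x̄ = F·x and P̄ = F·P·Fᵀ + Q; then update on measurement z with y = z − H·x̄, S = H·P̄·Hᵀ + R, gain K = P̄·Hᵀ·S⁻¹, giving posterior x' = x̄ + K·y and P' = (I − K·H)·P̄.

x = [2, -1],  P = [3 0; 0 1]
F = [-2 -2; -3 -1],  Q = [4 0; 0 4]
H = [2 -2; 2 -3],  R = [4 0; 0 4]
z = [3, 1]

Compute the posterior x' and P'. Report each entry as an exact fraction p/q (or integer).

x̄ = F·x = [-2, -5]
P̄ = F·P·Fᵀ + Q = [20 20; 20 32]
y = z − H·x̄ = [-3, -10]
S = H·P̄·Hᵀ + R = [52 72; 72 132]
K = P̄·Hᵀ·S⁻¹ = [6/7 -13/21; 18/35 -74/105]
x' = x̄ + K·y = [34/21, 53/105]
P' = (I − K·H)·P̄ = [160/21 124/21; 124/21 512/105]

x' = [34/21, 53/105]
P' = [160/21 124/21; 124/21 512/105]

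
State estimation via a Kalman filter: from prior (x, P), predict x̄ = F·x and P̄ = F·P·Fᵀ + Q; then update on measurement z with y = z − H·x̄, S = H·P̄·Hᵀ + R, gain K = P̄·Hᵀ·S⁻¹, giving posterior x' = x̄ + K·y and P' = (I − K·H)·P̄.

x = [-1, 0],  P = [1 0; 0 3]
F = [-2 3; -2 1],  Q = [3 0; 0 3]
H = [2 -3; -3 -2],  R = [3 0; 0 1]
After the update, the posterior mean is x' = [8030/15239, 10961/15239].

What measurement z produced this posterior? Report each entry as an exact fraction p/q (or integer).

x̄ = F·x = [2, 2]
P̄ = F·P·Fᵀ + Q = [34 13; 13 10]
S = H·P̄·Hᵀ + R = [73 -79; -79 503]
K = P̄·Hᵀ·S⁻¹ = [4475/30478 -7053/30478; -6673/30478 -4623/30478]
x' − x̄ = [-22448/15239, -19517/15239] = K·y
y = (KᵀK)⁻¹·Kᵀ·(x' − x̄) = [1, 7]
z = y + H·x̄ = [1, 7] + [-2, -10] = [-1, -3]

z = [-1, -3]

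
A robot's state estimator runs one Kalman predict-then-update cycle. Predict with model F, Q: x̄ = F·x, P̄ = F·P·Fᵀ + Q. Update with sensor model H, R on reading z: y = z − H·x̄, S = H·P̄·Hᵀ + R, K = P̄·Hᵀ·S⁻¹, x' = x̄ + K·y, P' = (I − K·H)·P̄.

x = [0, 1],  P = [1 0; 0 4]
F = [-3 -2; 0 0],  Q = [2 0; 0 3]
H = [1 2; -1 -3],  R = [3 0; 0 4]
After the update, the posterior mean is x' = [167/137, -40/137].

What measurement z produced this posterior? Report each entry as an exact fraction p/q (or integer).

x̄ = F·x = [-2, 0]
P̄ = F·P·Fᵀ + Q = [27 0; 0 3]
S = H·P̄·Hᵀ + R = [42 -45; -45 58]
K = P̄·Hᵀ·S⁻¹ = [117/137 27/137; -19/137 -36/137]
x' − x̄ = [441/137, -40/137] = K·y
y = (KᵀK)⁻¹·Kᵀ·(x' − x̄) = [4, -1]
z = y + H·x̄ = [4, -1] + [-2, 2] = [2, 1]

z = [2, 1]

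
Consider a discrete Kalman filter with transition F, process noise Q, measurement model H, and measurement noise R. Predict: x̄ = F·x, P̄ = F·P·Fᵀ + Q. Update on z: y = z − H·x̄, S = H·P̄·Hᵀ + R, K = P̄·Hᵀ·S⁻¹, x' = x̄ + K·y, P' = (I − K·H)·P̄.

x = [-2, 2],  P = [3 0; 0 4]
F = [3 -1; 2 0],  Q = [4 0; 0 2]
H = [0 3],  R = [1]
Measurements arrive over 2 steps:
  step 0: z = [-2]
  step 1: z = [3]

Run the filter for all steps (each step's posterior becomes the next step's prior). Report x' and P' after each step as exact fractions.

step 0: x̄ = F·x = [-8, -4]
step 0: P̄ = F·P·Fᵀ + Q = [35 18; 18 14]
step 0: y = z − H·x̄ = [10]
step 0: S = H·P̄·Hᵀ + R = [127]
step 0: K = P̄·Hᵀ·S⁻¹ = [54/127; 42/127]
step 0: x' = x̄ + K·y = [-476/127, -88/127]
step 0: P' = (I − K·H)·P̄ = [1529/127 18/127; 18/127 14/127]
step 1: x̄ = F·x = [-1340/127, -952/127]
step 1: P̄ = F·P·Fᵀ + Q = [14175/127 9138/127; 9138/127 6370/127]
step 1: y = z − H·x̄ = [3237/127]
step 1: S = H·P̄·Hᵀ + R = [57457/127]
step 1: K = P̄·Hᵀ·S⁻¹ = [27414/57457; 19110/57457]
step 1: x' = x̄ + K·y = [92494/57457, 56378/57457]
step 1: P' = (I − K·H)·P̄ = [495477/57457 9138/57457; 9138/57457 6370/57457]

step 0: x' = [-476/127, -88/127], P' = [1529/127 18/127; 18/127 14/127]
step 1: x' = [92494/57457, 56378/57457], P' = [495477/57457 9138/57457; 9138/57457 6370/57457]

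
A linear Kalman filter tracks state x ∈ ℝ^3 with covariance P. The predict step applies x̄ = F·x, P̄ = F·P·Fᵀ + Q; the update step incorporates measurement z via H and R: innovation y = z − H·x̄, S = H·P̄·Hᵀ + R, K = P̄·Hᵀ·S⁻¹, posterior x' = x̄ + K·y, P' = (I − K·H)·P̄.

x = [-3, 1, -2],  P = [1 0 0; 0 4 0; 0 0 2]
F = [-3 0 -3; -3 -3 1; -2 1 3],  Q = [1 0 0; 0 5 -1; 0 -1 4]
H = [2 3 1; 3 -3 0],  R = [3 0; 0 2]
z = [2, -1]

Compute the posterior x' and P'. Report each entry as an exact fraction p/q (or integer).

x̄ = F·x = [15, 4, 1]
P̄ = F·P·Fᵀ + Q = [28 3 -12; 3 52 -1; -12 -1 30]
y = z − H·x̄ = [-41, -34]
S = H·P̄·Hᵀ + R = [595 -324; -324 668]
K = P̄·Hᵀ·S⁻¹ = [14926/73121 61797/292484; 14980/73121 -35301/292484; -2172/73121 -18663/292484]
x' = x̄ + K·y = [-80851/146242, -43275/146242, 641617/146242]
P' = (I − K·H)·P̄ = [390465/292484 349267/292484 -1649619/292484; 349267/292484 372801/292484 -1637177/292484; -1649619/292484 -1637177/292484 8184705/292484]

x' = [-80851/146242, -43275/146242, 641617/146242]
P' = [390465/292484 349267/292484 -1649619/292484; 349267/292484 372801/292484 -1637177/292484; -1649619/292484 -1637177/292484 8184705/292484]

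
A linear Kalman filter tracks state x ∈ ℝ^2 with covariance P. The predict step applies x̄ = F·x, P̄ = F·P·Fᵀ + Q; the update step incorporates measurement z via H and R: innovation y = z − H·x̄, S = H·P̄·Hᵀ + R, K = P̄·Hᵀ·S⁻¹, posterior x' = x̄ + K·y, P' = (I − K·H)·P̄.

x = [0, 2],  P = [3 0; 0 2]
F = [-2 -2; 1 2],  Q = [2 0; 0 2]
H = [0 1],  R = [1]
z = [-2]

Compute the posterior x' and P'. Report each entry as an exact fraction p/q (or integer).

x̄ = F·x = [-4, 4]
P̄ = F·P·Fᵀ + Q = [22 -14; -14 13]
y = z − H·x̄ = [-6]
S = H·P̄·Hᵀ + R = [14]
K = P̄·Hᵀ·S⁻¹ = [-1; 13/14]
x' = x̄ + K·y = [2, -11/7]
P' = (I − K·H)·P̄ = [8 -1; -1 13/14]

x' = [2, -11/7]
P' = [8 -1; -1 13/14]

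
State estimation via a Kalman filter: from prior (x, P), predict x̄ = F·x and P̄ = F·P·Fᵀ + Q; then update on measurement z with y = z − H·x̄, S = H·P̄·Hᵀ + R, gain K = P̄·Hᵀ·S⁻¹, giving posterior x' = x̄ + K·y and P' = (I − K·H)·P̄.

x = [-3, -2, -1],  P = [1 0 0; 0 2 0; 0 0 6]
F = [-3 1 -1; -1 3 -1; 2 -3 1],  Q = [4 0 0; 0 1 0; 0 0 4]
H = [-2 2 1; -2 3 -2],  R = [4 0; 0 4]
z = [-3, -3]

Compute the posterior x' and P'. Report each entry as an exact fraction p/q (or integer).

x̄ = F·x = [8, -2, -1]
P̄ = F·P·Fᵀ + Q = [21 15 -18; 15 26 -26; -18 -26 32]
y = z − H·x̄ = [18, 17]
S = H·P̄·Hᵀ + R = [72 16; 16 438]
K = P̄·Hᵀ·S⁻¹ = [-3441/7820 411/3910; -419/3910 454/1955; 32/115 -29/115]
x' = x̄ + K·y = [3649/1955, 37/1955, -32/115]
P' = (I − K·H)·P̄ = [7233/1955 5334/1955 21/115; 5334/1955 4592/1955 38/115; 21/115 38/115 94/115]

x' = [3649/1955, 37/1955, -32/115]
P' = [7233/1955 5334/1955 21/115; 5334/1955 4592/1955 38/115; 21/115 38/115 94/115]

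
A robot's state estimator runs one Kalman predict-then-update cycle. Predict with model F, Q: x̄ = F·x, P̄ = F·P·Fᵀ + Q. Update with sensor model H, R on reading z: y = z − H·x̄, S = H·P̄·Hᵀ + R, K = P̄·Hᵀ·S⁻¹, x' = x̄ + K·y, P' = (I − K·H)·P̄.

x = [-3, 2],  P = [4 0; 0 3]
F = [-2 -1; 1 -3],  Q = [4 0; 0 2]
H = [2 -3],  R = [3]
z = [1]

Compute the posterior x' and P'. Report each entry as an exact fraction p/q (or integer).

x̄ = F·x = [4, -9]
P̄ = F·P·Fᵀ + Q = [23 1; 1 33]
y = z − H·x̄ = [-34]
S = H·P̄·Hᵀ + R = [380]
K = P̄·Hᵀ·S⁻¹ = [43/380; -97/380]
x' = x̄ + K·y = [29/190, -61/190]
P' = (I − K·H)·P̄ = [6891/380 4551/380; 4551/380 3131/380]

x' = [29/190, -61/190]
P' = [6891/380 4551/380; 4551/380 3131/380]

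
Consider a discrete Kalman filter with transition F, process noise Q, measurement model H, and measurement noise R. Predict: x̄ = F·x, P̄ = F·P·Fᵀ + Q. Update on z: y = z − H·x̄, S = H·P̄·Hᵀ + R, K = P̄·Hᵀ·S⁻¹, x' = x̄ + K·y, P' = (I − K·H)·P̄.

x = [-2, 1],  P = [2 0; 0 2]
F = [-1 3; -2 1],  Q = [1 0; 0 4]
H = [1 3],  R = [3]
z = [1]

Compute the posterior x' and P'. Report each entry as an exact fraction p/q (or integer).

x' = [27/70, 31/105]
P' = [603/70 -92/35; -92/35 118/105]

x̄ = F·x = [5, 5]
P̄ = F·P·Fᵀ + Q = [21 10; 10 14]
y = z − H·x̄ = [-19]
S = H·P̄·Hᵀ + R = [210]
K = P̄·Hᵀ·S⁻¹ = [17/70; 26/105]
x' = x̄ + K·y = [27/70, 31/105]
P' = (I − K·H)·P̄ = [603/70 -92/35; -92/35 118/105]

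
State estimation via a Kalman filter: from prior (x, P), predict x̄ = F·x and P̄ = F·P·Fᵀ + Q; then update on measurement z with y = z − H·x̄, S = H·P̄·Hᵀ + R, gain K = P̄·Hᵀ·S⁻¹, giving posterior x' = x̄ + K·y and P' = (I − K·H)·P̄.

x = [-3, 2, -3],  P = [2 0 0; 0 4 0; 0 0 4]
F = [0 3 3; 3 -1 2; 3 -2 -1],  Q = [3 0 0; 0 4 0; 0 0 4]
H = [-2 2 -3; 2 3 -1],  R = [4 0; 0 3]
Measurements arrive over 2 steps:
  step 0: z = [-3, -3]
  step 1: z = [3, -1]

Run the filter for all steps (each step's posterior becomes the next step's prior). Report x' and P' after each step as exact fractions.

step 0: x̄ = F·x = [-3, -17, -10]
step 0: P̄ = F·P·Fᵀ + Q = [75 12 -36; 12 42 18; -36 18 42]
step 0: y = z − H·x̄ = [-5, 44]
step 0: S = H·P̄·Hᵀ + R = [106 0; 0 903]
step 0: K = P̄·Hᵀ·S⁻¹ = [-9/53 74/301; 3/53 44/301; -9/53 -20/301]
step 0: x' = x̄ + K·y = [138254/15953, -173108/15953, -192625/15953]
step 0: P' = (I − K·H)·P̄ = [277029/15953 -310014/15953 -387750/15953; -310014/15953 356784/15953 443328/15953; -387750/15953 443328/15953 557664/15953]
step 1: x̄ = F·x = [-1097199/15953, 202620/15953, 136229/2279]
step 1: P̄ = F·P·Fᵀ + Q = [16257795/15953 -2674260/15953 -2011932/2279; -2674260/15953 578285/15953 341199/2279; -2011932/2279 341199/2279 1765979/2279]
step 1: y = z − H·x̄ = [309030/15953, 2524188/15953]
step 1: S = H·P̄·Hᵀ + R = [2395885/15953 10934382/15953; 10934382/15953 92558075/15953]
step 1: K = P̄·Hᵀ·S⁻¹ = [-990778746/6406180267 2787012402/6406180267; 284098777/6406180267 -448979844/6406180267; -1162064307/6406180267 -2171907340/6406180267]
step 1: x' = x̄ + K·y = [-18810987129/6406180267, 15828104826/6406180267, 16770359407/6406180267]
step 1: P' = (I − K·H)·P̄ = [61659722433/6406180267 -66318793266/6406180267 -83997972138/6406180267; -66318793266/6406180267 75053304632/6406180267 93869266896/6406180267; -83997972138/6406180267 93869266896/6406180267 120127578432/6406180267]

step 0: x' = [138254/15953, -173108/15953, -192625/15953], P' = [277029/15953 -310014/15953 -387750/15953; -310014/15953 356784/15953 443328/15953; -387750/15953 443328/15953 557664/15953]
step 1: x' = [-18810987129/6406180267, 15828104826/6406180267, 16770359407/6406180267], P' = [61659722433/6406180267 -66318793266/6406180267 -83997972138/6406180267; -66318793266/6406180267 75053304632/6406180267 93869266896/6406180267; -83997972138/6406180267 93869266896/6406180267 120127578432/6406180267]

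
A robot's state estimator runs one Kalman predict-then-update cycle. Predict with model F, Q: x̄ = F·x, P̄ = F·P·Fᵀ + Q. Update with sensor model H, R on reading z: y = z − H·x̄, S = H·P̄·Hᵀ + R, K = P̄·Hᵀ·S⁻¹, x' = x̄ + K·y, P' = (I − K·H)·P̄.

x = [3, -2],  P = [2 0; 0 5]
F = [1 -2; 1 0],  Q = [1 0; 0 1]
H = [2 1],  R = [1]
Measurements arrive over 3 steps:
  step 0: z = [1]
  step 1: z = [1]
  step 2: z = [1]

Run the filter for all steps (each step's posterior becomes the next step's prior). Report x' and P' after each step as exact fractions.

step 0: x' = [-5/13, 25/13], P' = [11/13 -16/13; -16/13 263/104]
step 1: x' = [147/1087, 665/1087], P' = [965/2174 -483/1087; -483/1087 1076/1087]
step 2: x' = [17417/79345, 37899/79345], P' = [34291/79345 -34463/79345; -34463/79345 77859/79345]

step 0: x̄ = F·x = [7, 3]
step 0: P̄ = F·P·Fᵀ + Q = [23 2; 2 3]
step 0: y = z − H·x̄ = [-16]
step 0: S = H·P̄·Hᵀ + R = [104]
step 0: K = P̄·Hᵀ·S⁻¹ = [6/13; 7/104]
step 0: x' = x̄ + K·y = [-5/13, 25/13]
step 0: P' = (I − K·H)·P̄ = [11/13 -16/13; -16/13 263/104]
step 1: x̄ = F·x = [-55/13, -5/13]
step 1: P̄ = F·P·Fᵀ + Q = [439/26 43/13; 43/13 24/13]
step 1: y = z − H·x̄ = [128/13]
step 1: S = H·P̄·Hᵀ + R = [1087/13]
step 1: K = P̄·Hᵀ·S⁻¹ = [482/1087; 110/1087]
step 1: x' = x̄ + K·y = [147/1087, 665/1087]
step 1: P' = (I − K·H)·P̄ = [965/2174 -483/1087; -483/1087 1076/1087]
step 2: x̄ = F·x = [-1183/1087, 147/1087]
step 2: P̄ = F·P·Fᵀ + Q = [15611/2174 2897/2174; 2897/2174 3139/2174]
step 2: y = z − H·x̄ = [3306/1087]
step 2: S = H·P̄·Hᵀ + R = [79345/2174]
step 2: K = P̄·Hᵀ·S⁻¹ = [34119/79345; 8933/79345]
step 2: x' = x̄ + K·y = [17417/79345, 37899/79345]
step 2: P' = (I − K·H)·P̄ = [34291/79345 -34463/79345; -34463/79345 77859/79345]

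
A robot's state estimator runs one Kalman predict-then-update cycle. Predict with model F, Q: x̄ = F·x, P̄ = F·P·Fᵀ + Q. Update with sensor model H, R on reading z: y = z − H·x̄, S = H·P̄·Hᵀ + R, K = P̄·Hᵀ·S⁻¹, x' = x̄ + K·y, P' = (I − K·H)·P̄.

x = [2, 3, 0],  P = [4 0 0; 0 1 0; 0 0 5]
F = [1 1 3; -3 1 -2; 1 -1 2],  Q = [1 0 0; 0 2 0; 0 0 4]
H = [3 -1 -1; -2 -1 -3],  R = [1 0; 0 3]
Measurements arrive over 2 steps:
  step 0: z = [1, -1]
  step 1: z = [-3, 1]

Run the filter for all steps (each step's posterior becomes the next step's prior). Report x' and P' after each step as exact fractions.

step 0: x' = [32909/32503, 114819/32503, -52921/32503], P' = [38265/65006 179859/65006 -78265/65006; 179859/65006 1015665/65006 -451303/65006; -78265/65006 -451303/65006 216565/65006]
step 1: x' = [-642840893/846381609, 597558328/846381609, -94325848/846381609], P' = [258226009/846381609 1055876836/846381609 -488327224/846381609; 1055876836/846381609 6294928150/846381609 -3026980612/846381609; -488327224/846381609 -3026980612/846381609 1665074044/846381609]

step 0: x̄ = F·x = [5, -3, -1]
step 0: P̄ = F·P·Fᵀ + Q = [51 -41 33; -41 59 -33; 33 -33 29]
step 0: y = z − H·x̄ = [-18, 3]
step 0: S = H·P̄·Hᵀ + R = [530 -482; -482 561]
step 0: K = P̄·Hᵀ·S⁻¹ = [13201/65006 -3599/32503; -24785/65006 -3579/32503; -57/65006 -6977/32503]
step 0: x' = x̄ + K·y = [32909/32503, 114819/32503, -52921/32503]
step 0: P' = (I − K·H)·P̄ = [38265/65006 179859/65006 -78265/65006; 179859/65006 1015665/65006 -451303/65006; -78265/65006 -451303/65006 216565/65006]
step 1: x̄ = F·x = [-11035/32503, 121934/32503, -187752/32503]
step 1: P̄ = F·P·Fᵀ + Q = [250331/65006 -174313/32503 190984/32503; -174313/32503 1071600/32503 -1228188/32503; 190984/32503 -1228188/32503 1656324/32503]
step 1: y = z − H·x̄ = [-130222/32503, -430889/32503]
step 1: S = H·P̄·Hᵀ + R = [2661029/65006 -785748/32503; -785748/32503 10802115/32503]
step 1: K = P̄·Hᵀ·S⁻¹ = [69042805/282127203 -35782394/846381609; -33439010/282127203 224753338/846381609; -34358368/282127203 -330529024/846381609]
step 1: x' = x̄ + K·y = [-642840893/846381609, 597558328/846381609, -94325848/846381609]
step 1: P' = (I − K·H)·P̄ = [258226009/846381609 1055876836/846381609 -488327224/846381609; 1055876836/846381609 6294928150/846381609 -3026980612/846381609; -488327224/846381609 -3026980612/846381609 1665074044/846381609]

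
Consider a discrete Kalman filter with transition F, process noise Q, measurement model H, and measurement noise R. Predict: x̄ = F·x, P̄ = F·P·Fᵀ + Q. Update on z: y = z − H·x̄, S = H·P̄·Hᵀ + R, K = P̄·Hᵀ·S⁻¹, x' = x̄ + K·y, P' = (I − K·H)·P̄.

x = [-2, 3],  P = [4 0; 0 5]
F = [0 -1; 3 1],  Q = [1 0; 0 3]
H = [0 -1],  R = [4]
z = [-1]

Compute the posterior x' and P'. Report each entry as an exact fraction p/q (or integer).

x' = [-41/12, 2/3]
P' = [263/48 -5/12; -5/12 11/3]

x̄ = F·x = [-3, -3]
P̄ = F·P·Fᵀ + Q = [6 -5; -5 44]
y = z − H·x̄ = [-4]
S = H·P̄·Hᵀ + R = [48]
K = P̄·Hᵀ·S⁻¹ = [5/48; -11/12]
x' = x̄ + K·y = [-41/12, 2/3]
P' = (I − K·H)·P̄ = [263/48 -5/12; -5/12 11/3]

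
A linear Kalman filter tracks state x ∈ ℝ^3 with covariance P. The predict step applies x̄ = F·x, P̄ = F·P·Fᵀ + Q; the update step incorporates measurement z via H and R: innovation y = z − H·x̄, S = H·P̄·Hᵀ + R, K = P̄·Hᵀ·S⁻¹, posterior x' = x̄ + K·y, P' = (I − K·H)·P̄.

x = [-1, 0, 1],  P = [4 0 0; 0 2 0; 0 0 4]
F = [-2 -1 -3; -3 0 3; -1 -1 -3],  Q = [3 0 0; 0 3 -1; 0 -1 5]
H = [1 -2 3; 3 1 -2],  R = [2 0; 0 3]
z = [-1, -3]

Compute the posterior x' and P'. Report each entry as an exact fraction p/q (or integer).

x' = [-172780/177807, 643/25401, -25/177807]
P' = [143725/355614 55553/50802 250981/355614; 55553/50802 498439/50802 308477/50802; 250981/355614 308477/50802 1396873/355614]

x̄ = F·x = [-1, 6, -2]
P̄ = F·P·Fᵀ + Q = [57 -12 46; -12 75 -25; 46 -25 47]
y = z − H·x̄ = [18, -10]
S = H·P̄·Hᵀ + R = [1406 -54; -54 255]
K = P̄·Hᵀ·S⁻¹ = [19821/118538 53014/177807; -2649/16934 8024/25401; 20487/118538 19756/177807]
x' = x̄ + K·y = [-172780/177807, 643/25401, -25/177807]
P' = (I − K·H)·P̄ = [143725/355614 55553/50802 250981/355614; 55553/50802 498439/50802 308477/50802; 250981/355614 308477/50802 1396873/355614]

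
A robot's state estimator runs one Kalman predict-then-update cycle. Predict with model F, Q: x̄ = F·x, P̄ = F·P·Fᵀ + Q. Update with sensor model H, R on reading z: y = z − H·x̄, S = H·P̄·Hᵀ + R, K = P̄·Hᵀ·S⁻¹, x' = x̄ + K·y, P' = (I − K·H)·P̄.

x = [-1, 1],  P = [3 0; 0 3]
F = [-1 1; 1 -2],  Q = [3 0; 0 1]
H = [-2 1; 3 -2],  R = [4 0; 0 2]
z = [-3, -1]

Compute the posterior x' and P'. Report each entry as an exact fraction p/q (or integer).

x' = [277/1259, 445/1259]
P' = [1206/1259 1692/1259; 1692/1259 2900/1259]

x̄ = F·x = [2, -3]
P̄ = F·P·Fᵀ + Q = [9 -9; -9 16]
y = z − H·x̄ = [4, -13]
S = H·P̄·Hᵀ + R = [92 -149; -149 255]
K = P̄·Hᵀ·S⁻¹ = [-180/1259 117/1259; -121/1259 -362/1259]
x' = x̄ + K·y = [277/1259, 445/1259]
P' = (I − K·H)·P̄ = [1206/1259 1692/1259; 1692/1259 2900/1259]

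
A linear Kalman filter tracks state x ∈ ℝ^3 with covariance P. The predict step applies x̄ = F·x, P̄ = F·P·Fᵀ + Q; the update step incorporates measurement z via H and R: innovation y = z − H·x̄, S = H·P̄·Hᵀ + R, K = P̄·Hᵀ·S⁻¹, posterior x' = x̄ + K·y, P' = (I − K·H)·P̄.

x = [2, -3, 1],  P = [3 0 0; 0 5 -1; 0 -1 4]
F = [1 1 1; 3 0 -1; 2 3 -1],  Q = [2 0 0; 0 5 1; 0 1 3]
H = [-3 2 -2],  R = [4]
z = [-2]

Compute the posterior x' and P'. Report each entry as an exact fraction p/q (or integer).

x̄ = F·x = [0, 5, -6]
P̄ = F·P·Fᵀ + Q = [12 6 15; 6 36 26; 15 26 70]
y = z − H·x̄ = [-24]
S = H·P̄·Hᵀ + R = [436]
K = P̄·Hᵀ·S⁻¹ = [-27/218; 1/218; -133/436]
x' = x̄ + K·y = [324/109, 533/109, 144/109]
P' = (I − K·H)·P̄ = [579/109 681/109 -321/218; 681/109 3923/109 5801/218; -321/218 5801/218 12831/436]

x' = [324/109, 533/109, 144/109]
P' = [579/109 681/109 -321/218; 681/109 3923/109 5801/218; -321/218 5801/218 12831/436]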